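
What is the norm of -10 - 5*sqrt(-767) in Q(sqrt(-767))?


N(a + b*sqrt(d)) = a^2 - d*b^2
= (-10)^2 - (-767)*(-5)^2
= 100 + 19175
= 19275

19275


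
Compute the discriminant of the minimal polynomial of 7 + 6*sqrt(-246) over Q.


The element 7 + 6*sqrt(-246) has minimal polynomial:
x^2 - 14*x + 8905
Discriminant = (-14)^2 - 4*(8905)
= 196 - 35620
= -35424

-35424


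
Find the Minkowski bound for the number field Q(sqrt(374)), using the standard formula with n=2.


d = 374, d mod 4 = 2, so disc(K) = 4d = 1496; |disc(K)| = 1496
Real quadratic field, so n = 2, s = r2 = 0, r1 = 2
M = (n!/n^n) * (4/pi)^s * sqrt(|disc(K)|) = (2!/2^2) * (4/pi)^0 * sqrt(1496)
= 0.5 * 1.000000 * 38.678159
= 19.3391

19.3391


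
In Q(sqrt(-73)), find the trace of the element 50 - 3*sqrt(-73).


Tr(a + b*sqrt(d)) = (a + b*sqrt(d)) + (a - b*sqrt(d)) = 2a
= 2 * (50)
= 100

100


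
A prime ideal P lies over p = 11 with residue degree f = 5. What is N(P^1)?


N(P^a) = p^(a*f)
= 11^(1*5)
= 11^5
= 161051

161051


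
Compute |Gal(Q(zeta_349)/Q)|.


|Gal(Q(zeta_349)/Q)| = phi(349)
= 348

348


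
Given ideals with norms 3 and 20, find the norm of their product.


N(IJ) = N(I) * N(J)
= 3 * 20
= 60

60


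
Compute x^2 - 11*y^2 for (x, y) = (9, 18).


x^2 - d*y^2
= 9^2 - 11*18^2
= 81 - 3564
= -3483

-3483


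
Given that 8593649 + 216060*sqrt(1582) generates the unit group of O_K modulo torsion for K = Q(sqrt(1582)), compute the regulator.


epsilon = 8593649 + 216060*sqrt(1582)
= 1.7187e+07
R = ln(1.7187e+07)
= 16.6597

16.6597


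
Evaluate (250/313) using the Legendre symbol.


p = 313 is prime, so compute (250/313) with the reciprocity algorithm (Jacobi-symbol steps: pull out 2s via (2/n), flip via reciprocity, reduce):
  pull out 2: (2/313) = +1  (since 313 mod 8 = 1)
  reciprocity: (125/313) -> +(313/125)
  reduce: (63/125)
  reciprocity: (63/125) -> +(125/63)
  reduce: (62/63)
  pull out 2: (2/63) = +1  (since 63 mod 8 = 7)
  reciprocity: (31/63) -> -(63/31)
  reduce: (1/31)
  (1/31) = 1
Product of signs = -1
(250/313) = -1

-1


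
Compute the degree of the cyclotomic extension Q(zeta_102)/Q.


The degree equals Euler's totient phi(102).
102 = 2 * 3 * 17
phi(102) = 32

32


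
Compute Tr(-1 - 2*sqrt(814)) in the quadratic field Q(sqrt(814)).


Tr(a + b*sqrt(d)) = (a + b*sqrt(d)) + (a - b*sqrt(d)) = 2a
= 2 * (-1)
= -2

-2


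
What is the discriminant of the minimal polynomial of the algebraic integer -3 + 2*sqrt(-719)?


The element -3 + 2*sqrt(-719) has minimal polynomial:
x^2 + 6*x + 2885
Discriminant = (6)^2 - 4*(2885)
= 36 - 11540
= -11504

-11504


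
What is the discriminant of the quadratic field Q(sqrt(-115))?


For K = Q(sqrt(d)) with d squarefree: disc(K) = d if d = 1 mod 4, and disc(K) = 4d if d = 2 or 3 mod 4.
Here d = -115, and d mod 4 = 1.
d = 1 mod 4 (O_K = Z[(1+sqrt(d))/2]), so disc(K) = d = -115

-115


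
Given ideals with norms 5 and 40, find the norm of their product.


N(IJ) = N(I) * N(J)
= 5 * 40
= 200

200


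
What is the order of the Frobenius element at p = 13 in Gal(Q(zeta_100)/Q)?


The Frobenius at p in Gal(Q(zeta_n)/Q) = (Z/nZ)* is the class of p, so its order is ord_100(13), the smallest k >= 1 with 13^k = 1 mod 100.
n = 100 = 2^2 * 5^2, phi(100) = 40; the order divides phi(n).
Divisors of 40: 1, 2, 4, 5, 8, 10, 20, 40
Repeated squaring mod 100: 13^1 = 13, 13^2 = 69, 13^4 = 61, 13^8 = 21, 13^16 = 41, 13^32 = 81
Test divisors in increasing order:
  k=1: 13^1 = 13 mod 100
  k=2: 13^2 = 69 mod 100
  k=4: 13^4 = 61 mod 100
  k=5: 13^5 = 61 * 13 = 93 mod 100
  k=8: 13^8 = 21 mod 100
  k=10: 13^10 = 21 * 69 = 49 mod 100
  k=20: 13^20 = 41 * 61 = 1 mod 100  <- first divisor giving 1
Order = 20

20


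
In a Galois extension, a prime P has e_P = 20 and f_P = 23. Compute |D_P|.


|D_P| = e * f
= 20 * 23
= 460

460


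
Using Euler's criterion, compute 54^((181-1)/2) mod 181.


p = 181 is prime and the exponent is (p-1)/2 = 90, so by Euler's criterion 54^90 = (54/181) = +1 or -1 mod 181.
Compute by square-and-multiply:
  90 = 64 + 16 + 8 + 2 (binary 1011010)
  Repeated squaring mod 181: 54^1 = 54, 54^2 = 20, 54^4 = 38, 54^8 = 177, 54^16 = 16, 54^32 = 75, 54^64 = 14
  54^90 = 54^64 * 54^16 * 54^8 * 54^2 = 14 * 16 * 177 * 20 mod 181
    14 * 16 = 224 = 43 mod 181
    43 * 177 = 7611 = 9 mod 181
    9 * 20 = 180 = 180 mod 181
  54^90 = 180 mod 181
Result 180 = p - 1 = -1 mod 181: 54 is a quadratic non-residue mod 181. As a residue in [0, p-1] the value is 180.
54^90 mod 181 = 180

180


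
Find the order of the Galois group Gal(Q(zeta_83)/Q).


|Gal(Q(zeta_83)/Q)| = phi(83)
= 82

82


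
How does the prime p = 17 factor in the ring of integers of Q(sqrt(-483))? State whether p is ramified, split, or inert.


K = Q(sqrt(-483)). Since d mod 4 = 1, disc(K) = -483.
Check p | disc: -483 mod 17 = 10.
p does not divide disc. Compute Legendre symbol (d/p):
10^((17-1)/2) mod 17 = -1
(d/p) = -1, so p is inert: (p) stays prime with e=1, f=2, g=1.
Therefore p is inert.

inert


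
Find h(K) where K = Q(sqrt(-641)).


K = Q(sqrt(-641)). d mod 4 = 3, so D = disc(K) = 4d = -2564
h(K) equals the number of primitive reduced positive-definite forms (a, b, c) = a*x^2 + b*x*y + c*y^2 with b^2 - 4ac = D,
where reduced means |b| <= a <= c, with b >= 0 whenever |b| = a or a = c, and primitive means gcd(a, b, c) = 1.
Reduced forces 3a^2 <= |D| = 2564, so 1 <= a <= 29; b must have the parity of D, and c = (b^2 - D)/(4a) must be an integer >= a.
Enumerate a = 1..29, b in [-a, a]:
  a=1: (1, 0, 641)  [1]
  a=2: (2, 2, 321)  [1]
  a=3: (3, -2, 214), (3, 2, 214)  [2]
  a=4: none
  a=5: (5, -4, 129), (5, 4, 129)  [2]
  a=6: (6, -2, 107), (6, 2, 107)  [2]
  a=7..8: none
  a=9: (9, -8, 73), (9, 8, 73)  [2]
  a=10: (10, -6, 65), (10, 6, 65)  [2]
  a=11..12: none
  a=13: (13, -6, 50), (13, 6, 50)  [2]
  a=14: none
  a=15: (15, -14, 46), (15, -4, 43), (15, 4, 43), (15, 14, 46)  [4]
  a=16..17: none
  a=18: (18, -10, 37), (18, 10, 37)  [2]
  a=19: (19, -18, 38), (19, 18, 38)  [2]
  a=20..22: none
  a=23: (23, -14, 30), (23, 14, 30)  [2]
  a=24: none
  a=25: (25, -6, 26), (25, 6, 26)  [2]
  a=26: none
  a=27: (27, -26, 30), (27, 26, 30)  [2]
  a=28..29: none
Total reduced forms: 1 + 1 + 2 + 2 + 2 + 2 + 2 + 2 + 4 + 2 + 2 + 2 + 2 + 2 = 28
h = 28

28


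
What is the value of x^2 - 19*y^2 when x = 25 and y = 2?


x^2 - d*y^2
= 25^2 - 19*2^2
= 625 - 76
= 549

549


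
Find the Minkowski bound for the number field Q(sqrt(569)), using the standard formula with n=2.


d = 569, d mod 4 = 1, so disc(K) = d = 569; |disc(K)| = 569
Real quadratic field, so n = 2, s = r2 = 0, r1 = 2
M = (n!/n^n) * (4/pi)^s * sqrt(|disc(K)|) = (2!/2^2) * (4/pi)^0 * sqrt(569)
= 0.5 * 1.000000 * 23.853721
= 11.9269

11.9269


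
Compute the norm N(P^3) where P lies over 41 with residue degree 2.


N(P^a) = p^(a*f)
= 41^(3*2)
= 41^6
= 4750104241

4750104241


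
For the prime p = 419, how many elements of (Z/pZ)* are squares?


For prime p, the number of non-zero quadratic residues is (p-1)/2.
= (419-1)/2
= 209

209


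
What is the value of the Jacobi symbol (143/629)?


Compute (143/629) via quadratic reciprocity:
  reciprocity: (143/629) -> +(629/143)
  reduce: (57/143)
  reciprocity: (57/143) -> +(143/57)
  reduce: (29/57)
  reciprocity: (29/57) -> +(57/29)
  reduce: (28/29)
  pull out 2: (2/29) = -1  (since 29 mod 8 = 5)
  pull out 2: (2/29) = -1  (since 29 mod 8 = 5)
  reciprocity: (7/29) -> +(29/7)
  reduce: (1/7)
  (1/7) = 1
Product of signs = 1

1


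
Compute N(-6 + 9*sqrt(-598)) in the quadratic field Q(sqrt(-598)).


N(a + b*sqrt(d)) = a^2 - d*b^2
= (-6)^2 - (-598)*(9)^2
= 36 + 48438
= 48474

48474


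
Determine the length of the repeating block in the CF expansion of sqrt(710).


Run the CF algorithm for sqrt(710).
a_0 = floor(sqrt(710)) = 26; set m_0=0, q_0=1.
Recurrence: m' = q*a - m,  q' = (d - m'^2)/q,  a' = floor((a_0 + m')/q').
  step 1: m=26, q=34, a=1
  step 2: m=8, q=19, a=1
  step 3: m=11, q=31, a=1
  step 4: m=20, q=10, a=4
  step 5: m=20, q=31, a=1
  step 6: m=11, q=19, a=1
  step 7: m=8, q=34, a=1
  step 8: m=26, q=1, a=52
a_8 = 2*a_0 = 52, so the period closes here.
sqrt(710) = [26; 1, 1, 1, 4, 1, 1, 1, 52]
Period length = 8

8


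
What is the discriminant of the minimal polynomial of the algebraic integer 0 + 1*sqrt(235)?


The element 0 + 1*sqrt(235) has minimal polynomial:
x^2 + 0*x - 235
Discriminant = (0)^2 - 4*(-235)
= 0 + 940
= 940

940


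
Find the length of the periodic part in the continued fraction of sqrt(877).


Run the CF algorithm for sqrt(877).
a_0 = floor(sqrt(877)) = 29; set m_0=0, q_0=1.
Recurrence: m' = q*a - m,  q' = (d - m'^2)/q,  a' = floor((a_0 + m')/q').
  step 1: m=29, q=36, a=1
  step 2: m=7, q=23, a=1
  step 3: m=16, q=27, a=1
  step 4: m=11, q=28, a=1
  step 5: m=17, q=21, a=2
  step 6: m=25, q=12, a=4
  step 7: m=23, q=29, a=1
  step 8: m=6, q=29, a=1
  step 9: m=23, q=12, a=4
  step 10: m=25, q=21, a=2
  step 11: m=17, q=28, a=1
  step 12: m=11, q=27, a=1
  step 13: m=16, q=23, a=1
  step 14: m=7, q=36, a=1
  step 15: m=29, q=1, a=58
a_15 = 2*a_0 = 58, so the period closes here.
sqrt(877) = [29; 1, 1, 1, 1, 2, 4, 1, 1, 4, 2, 1, 1, 1, 1, 58]
Period length = 15

15


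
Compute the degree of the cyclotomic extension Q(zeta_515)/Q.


The degree equals Euler's totient phi(515).
515 = 5 * 103
phi(515) = 408

408


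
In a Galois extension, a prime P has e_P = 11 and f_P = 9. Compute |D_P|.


|D_P| = e * f
= 11 * 9
= 99

99


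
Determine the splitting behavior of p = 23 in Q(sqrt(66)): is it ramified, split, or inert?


K = Q(sqrt(66)). Since d mod 4 = 2, disc(K) = 264.
Check p | disc: 264 mod 23 = 11.
p does not divide disc. Compute Legendre symbol (d/p):
20^((23-1)/2) mod 23 = -1
(d/p) = -1, so p is inert: (p) stays prime with e=1, f=2, g=1.
Therefore p is inert.

inert


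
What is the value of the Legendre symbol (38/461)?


p = 461 is prime, so compute (38/461) with the reciprocity algorithm (Jacobi-symbol steps: pull out 2s via (2/n), flip via reciprocity, reduce):
  pull out 2: (2/461) = -1  (since 461 mod 8 = 5)
  reciprocity: (19/461) -> +(461/19)
  reduce: (5/19)
  reciprocity: (5/19) -> +(19/5)
  reduce: (4/5)
  pull out 2: (2/5) = -1  (since 5 mod 8 = 5)
  pull out 2: (2/5) = -1  (since 5 mod 8 = 5)
  (1/5) = 1
Product of signs = -1
(38/461) = -1

-1


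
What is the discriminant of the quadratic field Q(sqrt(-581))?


For K = Q(sqrt(d)) with d squarefree: disc(K) = d if d = 1 mod 4, and disc(K) = 4d if d = 2 or 3 mod 4.
Here d = -581, and d mod 4 = 3.
d = 3 mod 4, not 1 (O_K = Z[sqrt(d)]), so disc(K) = 4d = 4 * (-581) = -2324

-2324


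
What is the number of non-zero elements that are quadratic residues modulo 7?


For prime p, the number of non-zero quadratic residues is (p-1)/2.
= (7-1)/2
= 3

3


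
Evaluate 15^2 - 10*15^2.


x^2 - d*y^2
= 15^2 - 10*15^2
= 225 - 2250
= -2025

-2025


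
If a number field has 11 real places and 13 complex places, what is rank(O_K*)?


By Dirichlet's unit theorem:
rank = r1 + r2 - 1
= 11 + 13 - 1
= 23

23


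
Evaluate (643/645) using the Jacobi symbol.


Compute (643/645) via quadratic reciprocity:
  reciprocity: (643/645) -> +(645/643)
  reduce: (2/643)
  pull out 2: (2/643) = -1  (since 643 mod 8 = 3)
  (1/643) = 1
Product of signs = -1

-1


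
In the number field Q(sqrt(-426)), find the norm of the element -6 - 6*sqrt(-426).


N(a + b*sqrt(d)) = a^2 - d*b^2
= (-6)^2 - (-426)*(-6)^2
= 36 + 15336
= 15372

15372


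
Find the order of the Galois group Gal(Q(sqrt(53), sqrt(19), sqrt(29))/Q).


The 3 square roots of distinct primes are multiplicatively independent over Q,
so [K:Q] = 2^3 and Gal(K/Q) is isomorphic to (Z/2Z)^3.
|Gal| = 2^3 = 8

8


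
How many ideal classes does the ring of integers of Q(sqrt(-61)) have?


K = Q(sqrt(-61)). d mod 4 = 3, so D = disc(K) = 4d = -244
h(K) equals the number of primitive reduced positive-definite forms (a, b, c) = a*x^2 + b*x*y + c*y^2 with b^2 - 4ac = D,
where reduced means |b| <= a <= c, with b >= 0 whenever |b| = a or a = c, and primitive means gcd(a, b, c) = 1.
Reduced forces 3a^2 <= |D| = 244, so 1 <= a <= 9; b must have the parity of D, and c = (b^2 - D)/(4a) must be an integer >= a.
Enumerate a = 1..9, b in [-a, a]:
  a=1: (1, 0, 61)  [1]
  a=2: (2, 2, 31)  [1]
  a=3..4: none
  a=5: (5, -4, 13), (5, 4, 13)  [2]
  a=6: none
  a=7: (7, -6, 10), (7, 6, 10)  [2]
  a=8..9: none
Total reduced forms: 1 + 1 + 2 + 2 = 6
h = 6

6


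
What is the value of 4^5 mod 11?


p = 11 is prime and the exponent is (p-1)/2 = 5, so by Euler's criterion 4^5 = (4/11) = +1 or -1 mod 11.
Compute by square-and-multiply:
  5 = 4 + 1 (binary 101)
  Repeated squaring mod 11: 4^1 = 4, 4^2 = 5, 4^4 = 3
  4^5 = 4^4 * 4^1 = 3 * 4 mod 11
    3 * 4 = 12 = 1 mod 11
  4^5 = 1 mod 11
Result 1: 4 is a quadratic residue mod 11.
4^5 mod 11 = 1

1


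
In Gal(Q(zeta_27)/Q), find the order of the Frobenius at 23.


The Frobenius at p in Gal(Q(zeta_n)/Q) = (Z/nZ)* is the class of p, so its order is ord_27(23), the smallest k >= 1 with 23^k = 1 mod 27.
n = 27 = 3^3, phi(27) = 18; the order divides phi(n).
Divisors of 18: 1, 2, 3, 6, 9, 18
Repeated squaring mod 27: 23^1 = 23, 23^2 = 16, 23^4 = 13, 23^8 = 7, 23^16 = 22
Test divisors in increasing order:
  k=1: 23^1 = 23 mod 27
  k=2: 23^2 = 16 mod 27
  k=3: 23^3 = 16 * 23 = 17 mod 27
  k=6: 23^6 = 13 * 16 = 19 mod 27
  k=9: 23^9 = 7 * 23 = 26 mod 27
  k=18: 23^18 = 22 * 16 = 1 mod 27  <- first divisor giving 1
Order = 18

18


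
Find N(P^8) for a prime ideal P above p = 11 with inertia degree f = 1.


N(P^a) = p^(a*f)
= 11^(8*1)
= 11^8
= 214358881

214358881


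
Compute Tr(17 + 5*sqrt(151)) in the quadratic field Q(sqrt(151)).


Tr(a + b*sqrt(d)) = (a + b*sqrt(d)) + (a - b*sqrt(d)) = 2a
= 2 * (17)
= 34

34


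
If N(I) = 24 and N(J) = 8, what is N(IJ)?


N(IJ) = N(I) * N(J)
= 24 * 8
= 192

192


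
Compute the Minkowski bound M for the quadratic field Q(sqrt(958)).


d = 958, d mod 4 = 2, so disc(K) = 4d = 3832; |disc(K)| = 3832
Real quadratic field, so n = 2, s = r2 = 0, r1 = 2
M = (n!/n^n) * (4/pi)^s * sqrt(|disc(K)|) = (2!/2^2) * (4/pi)^0 * sqrt(3832)
= 0.5 * 1.000000 * 61.903150
= 30.9516

30.9516


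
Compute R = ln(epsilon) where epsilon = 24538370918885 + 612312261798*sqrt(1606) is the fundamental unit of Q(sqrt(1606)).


epsilon = 24538370918885 + 612312261798*sqrt(1606)
= 4.9077e+13
R = ln(4.9077e+13)
= 31.5244

31.5244


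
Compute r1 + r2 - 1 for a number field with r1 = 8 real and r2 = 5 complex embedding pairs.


By Dirichlet's unit theorem:
rank = r1 + r2 - 1
= 8 + 5 - 1
= 12

12


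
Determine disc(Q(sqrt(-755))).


For K = Q(sqrt(d)) with d squarefree: disc(K) = d if d = 1 mod 4, and disc(K) = 4d if d = 2 or 3 mod 4.
Here d = -755, and d mod 4 = 1.
d = 1 mod 4 (O_K = Z[(1+sqrt(d))/2]), so disc(K) = d = -755

-755


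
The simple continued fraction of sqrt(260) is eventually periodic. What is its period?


Run the CF algorithm for sqrt(260).
a_0 = floor(sqrt(260)) = 16; set m_0=0, q_0=1.
Recurrence: m' = q*a - m,  q' = (d - m'^2)/q,  a' = floor((a_0 + m')/q').
  step 1: m=16, q=4, a=8
  step 2: m=16, q=1, a=32
a_2 = 2*a_0 = 32, so the period closes here.
sqrt(260) = [16; 8, 32]
Period length = 2

2


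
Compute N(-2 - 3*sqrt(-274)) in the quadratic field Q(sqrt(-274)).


N(a + b*sqrt(d)) = a^2 - d*b^2
= (-2)^2 - (-274)*(-3)^2
= 4 + 2466
= 2470

2470


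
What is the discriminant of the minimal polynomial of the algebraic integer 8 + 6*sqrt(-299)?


The element 8 + 6*sqrt(-299) has minimal polynomial:
x^2 - 16*x + 10828
Discriminant = (-16)^2 - 4*(10828)
= 256 - 43312
= -43056

-43056


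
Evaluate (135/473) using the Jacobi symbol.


Compute (135/473) via quadratic reciprocity:
  reciprocity: (135/473) -> +(473/135)
  reduce: (68/135)
  pull out 2: (2/135) = +1  (since 135 mod 8 = 7)
  pull out 2: (2/135) = +1  (since 135 mod 8 = 7)
  reciprocity: (17/135) -> +(135/17)
  reduce: (16/17)
  pull out 2: (2/17) = +1  (since 17 mod 8 = 1)
  pull out 2: (2/17) = +1  (since 17 mod 8 = 1)
  pull out 2: (2/17) = +1  (since 17 mod 8 = 1)
  pull out 2: (2/17) = +1  (since 17 mod 8 = 1)
  (1/17) = 1
Product of signs = 1

1


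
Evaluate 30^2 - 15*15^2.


x^2 - d*y^2
= 30^2 - 15*15^2
= 900 - 3375
= -2475

-2475


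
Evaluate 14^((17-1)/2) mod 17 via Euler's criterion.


p = 17 is prime and the exponent is (p-1)/2 = 8, so by Euler's criterion 14^8 = (14/17) = +1 or -1 mod 17.
Compute by square-and-multiply:
  8 = 8 (binary 1000)
  Repeated squaring mod 17: 14^1 = 14, 14^2 = 9, 14^4 = 13, 14^8 = 16
  14^8 = 16 mod 17
Result 16 = p - 1 = -1 mod 17: 14 is a quadratic non-residue mod 17. As a residue in [0, p-1] the value is 16.
14^8 mod 17 = 16

16


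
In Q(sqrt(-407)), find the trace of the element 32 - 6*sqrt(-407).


Tr(a + b*sqrt(d)) = (a + b*sqrt(d)) + (a - b*sqrt(d)) = 2a
= 2 * (32)
= 64

64


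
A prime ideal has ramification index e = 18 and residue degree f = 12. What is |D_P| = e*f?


|D_P| = e * f
= 18 * 12
= 216

216


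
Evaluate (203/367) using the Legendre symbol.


p = 367 is prime, so compute (203/367) with the reciprocity algorithm (Jacobi-symbol steps: pull out 2s via (2/n), flip via reciprocity, reduce):
  reciprocity: (203/367) -> -(367/203)
  reduce: (164/203)
  pull out 2: (2/203) = -1  (since 203 mod 8 = 3)
  pull out 2: (2/203) = -1  (since 203 mod 8 = 3)
  reciprocity: (41/203) -> +(203/41)
  reduce: (39/41)
  reciprocity: (39/41) -> +(41/39)
  reduce: (2/39)
  pull out 2: (2/39) = +1  (since 39 mod 8 = 7)
  (1/39) = 1
Product of signs = -1
(203/367) = -1

-1


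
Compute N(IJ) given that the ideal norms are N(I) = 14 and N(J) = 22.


N(IJ) = N(I) * N(J)
= 14 * 22
= 308

308


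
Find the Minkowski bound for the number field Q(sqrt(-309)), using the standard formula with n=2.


d = -309, d mod 4 = 3, so disc(K) = 4d = -1236; |disc(K)| = 1236
Imaginary quadratic field, so n = 2, s = r2 = 1, r1 = 0
M = (n!/n^n) * (4/pi)^s * sqrt(|disc(K)|) = (2!/2^2) * (4/pi)^1 * sqrt(1236)
= 0.5 * 1.273240 * 35.156792
= 22.3815

22.3815


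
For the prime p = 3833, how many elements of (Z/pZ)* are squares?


For prime p, the number of non-zero quadratic residues is (p-1)/2.
= (3833-1)/2
= 1916

1916


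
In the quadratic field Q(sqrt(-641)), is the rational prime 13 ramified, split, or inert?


K = Q(sqrt(-641)). Since d mod 4 = 3, disc(K) = -2564.
Check p | disc: -2564 mod 13 = 10.
p does not divide disc. Compute Legendre symbol (d/p):
9^((13-1)/2) mod 13 = 1
(d/p) = 1, so p splits: (p) = P*P' with e=1, f=1, g=2.
Therefore p is split.

split


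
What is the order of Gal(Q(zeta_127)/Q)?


|Gal(Q(zeta_127)/Q)| = phi(127)
= 126

126


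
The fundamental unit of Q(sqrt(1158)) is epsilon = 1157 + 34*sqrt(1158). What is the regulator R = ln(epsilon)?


epsilon = 1157 + 34*sqrt(1158)
= 2313.9996
R = ln(2313.9996)
= 7.7467

7.7467


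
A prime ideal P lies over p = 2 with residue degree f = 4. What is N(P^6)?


N(P^a) = p^(a*f)
= 2^(6*4)
= 2^24
= 16777216

16777216


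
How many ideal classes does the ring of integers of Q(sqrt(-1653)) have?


K = Q(sqrt(-1653)). d mod 4 = 3, so D = disc(K) = 4d = -6612
h(K) equals the number of primitive reduced positive-definite forms (a, b, c) = a*x^2 + b*x*y + c*y^2 with b^2 - 4ac = D,
where reduced means |b| <= a <= c, with b >= 0 whenever |b| = a or a = c, and primitive means gcd(a, b, c) = 1.
Reduced forces 3a^2 <= |D| = 6612, so 1 <= a <= 46; b must have the parity of D, and c = (b^2 - D)/(4a) must be an integer >= a.
Enumerate a = 1..46, b in [-a, a]:
  a=1: (1, 0, 1653)  [1]
  a=2: (2, 2, 827)  [1]
  a=3: (3, 0, 551)  [1]
  a=4..5: none
  a=6: (6, 6, 277)  [1]
  a=7..16: none
  a=17: (17, -16, 101), (17, 16, 101)  [2]
  a=18: none
  a=19: (19, 0, 87)  [1]
  a=20..22: none
  a=23: (23, -14, 74), (23, 14, 74)  [2]
  a=24..28: none
  a=29: (29, 0, 57)  [1]
  a=30..33: none
  a=34: (34, -18, 51), (34, 18, 51)  [2]
  a=35..36: none
  a=37: (37, -14, 46), (37, 14, 46)  [2]
  a=38: (38, 38, 53)  [1]
  a=39..42: none
  a=43: (43, 28, 43)  [1]
  a=44..46: none
Total reduced forms: 1 + 1 + 1 + 1 + 2 + 1 + 2 + 1 + 2 + 2 + 1 + 1 = 16
h = 16

16


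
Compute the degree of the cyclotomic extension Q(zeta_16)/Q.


The degree equals Euler's totient phi(16).
16 = 2^4
phi(16) = 8

8


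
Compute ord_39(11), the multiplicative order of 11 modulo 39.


We want ord_39(11), the smallest k >= 1 with 11^k = 1 mod 39.
n = 39 = 3 * 13, phi(39) = 24; the order divides phi(n).
Divisors of 24: 1, 2, 3, 4, 6, 8, 12, 24
Repeated squaring mod 39: 11^1 = 11, 11^2 = 4, 11^4 = 16, 11^8 = 22, 11^16 = 16
Test divisors in increasing order:
  k=1: 11^1 = 11 mod 39
  k=2: 11^2 = 4 mod 39
  k=3: 11^3 = 4 * 11 = 5 mod 39
  k=4: 11^4 = 16 mod 39
  k=6: 11^6 = 16 * 4 = 25 mod 39
  k=8: 11^8 = 22 mod 39
  k=12: 11^12 = 22 * 16 = 1 mod 39  <- first divisor giving 1
Order = 12

12


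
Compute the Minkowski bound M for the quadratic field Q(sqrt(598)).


d = 598, d mod 4 = 2, so disc(K) = 4d = 2392; |disc(K)| = 2392
Real quadratic field, so n = 2, s = r2 = 0, r1 = 2
M = (n!/n^n) * (4/pi)^s * sqrt(|disc(K)|) = (2!/2^2) * (4/pi)^0 * sqrt(2392)
= 0.5 * 1.000000 * 48.908077
= 24.4540

24.4540


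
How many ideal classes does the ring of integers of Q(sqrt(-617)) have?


K = Q(sqrt(-617)). d mod 4 = 3, so D = disc(K) = 4d = -2468
h(K) equals the number of primitive reduced positive-definite forms (a, b, c) = a*x^2 + b*x*y + c*y^2 with b^2 - 4ac = D,
where reduced means |b| <= a <= c, with b >= 0 whenever |b| = a or a = c, and primitive means gcd(a, b, c) = 1.
Reduced forces 3a^2 <= |D| = 2468, so 1 <= a <= 28; b must have the parity of D, and c = (b^2 - D)/(4a) must be an integer >= a.
Enumerate a = 1..28, b in [-a, a]:
  a=1: (1, 0, 617)  [1]
  a=2: (2, 2, 309)  [1]
  a=3: (3, -2, 206), (3, 2, 206)  [2]
  a=4..5: none
  a=6: (6, -2, 103), (6, 2, 103)  [2]
  a=7..8: none
  a=9: (9, -4, 69), (9, 4, 69)  [2]
  a=10..17: none
  a=18: (18, -14, 37), (18, 14, 37)  [2]
  a=19..22: none
  a=23: (23, -4, 27), (23, 4, 27)  [2]
  a=24..28: none
Total reduced forms: 1 + 1 + 2 + 2 + 2 + 2 + 2 = 12
h = 12

12


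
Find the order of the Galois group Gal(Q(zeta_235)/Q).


|Gal(Q(zeta_235)/Q)| = phi(235)
= 184

184


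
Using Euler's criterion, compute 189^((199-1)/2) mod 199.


p = 199 is prime and the exponent is (p-1)/2 = 99, so by Euler's criterion 189^99 = (189/199) = +1 or -1 mod 199.
Compute by square-and-multiply:
  99 = 64 + 32 + 2 + 1 (binary 1100011)
  Repeated squaring mod 199: 189^1 = 189, 189^2 = 100, 189^4 = 50, 189^8 = 112, 189^16 = 7, 189^32 = 49, 189^64 = 13
  189^99 = 189^64 * 189^32 * 189^2 * 189^1 = 13 * 49 * 100 * 189 mod 199
    13 * 49 = 637 = 40 mod 199
    40 * 100 = 4000 = 20 mod 199
    20 * 189 = 3780 = 198 mod 199
  189^99 = 198 mod 199
Result 198 = p - 1 = -1 mod 199: 189 is a quadratic non-residue mod 199. As a residue in [0, p-1] the value is 198.
189^99 mod 199 = 198

198


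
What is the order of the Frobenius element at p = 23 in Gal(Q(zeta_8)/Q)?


The Frobenius at p in Gal(Q(zeta_n)/Q) = (Z/nZ)* is the class of p, so its order is ord_8(23), the smallest k >= 1 with 23^k = 1 mod 8.
n = 8 = 2^3, phi(8) = 4; the order divides phi(n).
Divisors of 4: 1, 2, 4
Repeated squaring mod 8: 23^1 = 7, 23^2 = 1, 23^4 = 1
Test divisors in increasing order:
  k=1: 23^1 = 7 mod 8
  k=2: 23^2 = 1 mod 8  <- first divisor giving 1
Order = 2

2


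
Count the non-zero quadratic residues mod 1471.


For prime p, the number of non-zero quadratic residues is (p-1)/2.
= (1471-1)/2
= 735

735


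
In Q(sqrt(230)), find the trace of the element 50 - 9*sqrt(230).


Tr(a + b*sqrt(d)) = (a + b*sqrt(d)) + (a - b*sqrt(d)) = 2a
= 2 * (50)
= 100

100


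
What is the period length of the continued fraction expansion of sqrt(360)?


Run the CF algorithm for sqrt(360).
a_0 = floor(sqrt(360)) = 18; set m_0=0, q_0=1.
Recurrence: m' = q*a - m,  q' = (d - m'^2)/q,  a' = floor((a_0 + m')/q').
  step 1: m=18, q=36, a=1
  step 2: m=18, q=1, a=36
a_2 = 2*a_0 = 36, so the period closes here.
sqrt(360) = [18; 1, 36]
Period length = 2

2


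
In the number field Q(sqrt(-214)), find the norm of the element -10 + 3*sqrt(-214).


N(a + b*sqrt(d)) = a^2 - d*b^2
= (-10)^2 - (-214)*(3)^2
= 100 + 1926
= 2026

2026


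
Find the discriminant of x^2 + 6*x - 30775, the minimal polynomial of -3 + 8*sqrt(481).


The element -3 + 8*sqrt(481) has minimal polynomial:
x^2 + 6*x - 30775
Discriminant = (6)^2 - 4*(-30775)
= 36 + 123100
= 123136

123136


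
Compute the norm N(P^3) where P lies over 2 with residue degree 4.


N(P^a) = p^(a*f)
= 2^(3*4)
= 2^12
= 4096

4096


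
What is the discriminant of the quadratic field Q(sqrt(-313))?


For K = Q(sqrt(d)) with d squarefree: disc(K) = d if d = 1 mod 4, and disc(K) = 4d if d = 2 or 3 mod 4.
Here d = -313, and d mod 4 = 3.
d = 3 mod 4, not 1 (O_K = Z[sqrt(d)]), so disc(K) = 4d = 4 * (-313) = -1252

-1252


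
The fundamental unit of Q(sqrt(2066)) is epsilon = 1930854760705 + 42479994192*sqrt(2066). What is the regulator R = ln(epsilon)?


epsilon = 1930854760705 + 42479994192*sqrt(2066)
= 3.8617e+12
R = ln(3.8617e+12)
= 28.9821

28.9821


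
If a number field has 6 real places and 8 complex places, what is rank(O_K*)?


By Dirichlet's unit theorem:
rank = r1 + r2 - 1
= 6 + 8 - 1
= 13

13


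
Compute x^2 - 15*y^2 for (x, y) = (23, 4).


x^2 - d*y^2
= 23^2 - 15*4^2
= 529 - 240
= 289

289


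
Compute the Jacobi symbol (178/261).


Compute (178/261) via quadratic reciprocity:
  pull out 2: (2/261) = -1  (since 261 mod 8 = 5)
  reciprocity: (89/261) -> +(261/89)
  reduce: (83/89)
  reciprocity: (83/89) -> +(89/83)
  reduce: (6/83)
  pull out 2: (2/83) = -1  (since 83 mod 8 = 3)
  reciprocity: (3/83) -> -(83/3)
  reduce: (2/3)
  pull out 2: (2/3) = -1  (since 3 mod 8 = 3)
  (1/3) = 1
Product of signs = 1

1


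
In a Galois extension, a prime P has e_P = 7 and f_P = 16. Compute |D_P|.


|D_P| = e * f
= 7 * 16
= 112

112


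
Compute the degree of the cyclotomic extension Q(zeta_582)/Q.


The degree equals Euler's totient phi(582).
582 = 2 * 3 * 97
phi(582) = 192

192


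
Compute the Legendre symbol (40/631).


p = 631 is prime, so compute (40/631) with the reciprocity algorithm (Jacobi-symbol steps: pull out 2s via (2/n), flip via reciprocity, reduce):
  pull out 2: (2/631) = +1  (since 631 mod 8 = 7)
  pull out 2: (2/631) = +1  (since 631 mod 8 = 7)
  pull out 2: (2/631) = +1  (since 631 mod 8 = 7)
  reciprocity: (5/631) -> +(631/5)
  reduce: (1/5)
  (1/5) = 1
Product of signs = 1
(40/631) = 1

1


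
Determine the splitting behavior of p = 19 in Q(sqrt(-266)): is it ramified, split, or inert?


K = Q(sqrt(-266)). Since d mod 4 = 2, disc(K) = -1064.
Check p | disc: -1064 mod 19 = 0.
p divides disc, so p ramifies: (p) = P^2 with e=2, f=1, g=1.
Therefore p is ramified.

ramified


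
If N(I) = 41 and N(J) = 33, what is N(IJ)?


N(IJ) = N(I) * N(J)
= 41 * 33
= 1353

1353


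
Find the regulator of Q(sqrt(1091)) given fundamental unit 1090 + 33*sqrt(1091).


epsilon = 1090 + 33*sqrt(1091)
= 2179.9995
R = ln(2179.9995)
= 7.6871

7.6871


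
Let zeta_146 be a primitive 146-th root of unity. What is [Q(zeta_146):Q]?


The degree equals Euler's totient phi(146).
146 = 2 * 73
phi(146) = 72

72


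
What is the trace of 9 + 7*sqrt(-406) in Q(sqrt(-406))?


Tr(a + b*sqrt(d)) = (a + b*sqrt(d)) + (a - b*sqrt(d)) = 2a
= 2 * (9)
= 18

18


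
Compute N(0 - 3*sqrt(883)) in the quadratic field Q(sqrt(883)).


N(a + b*sqrt(d)) = a^2 - d*b^2
= (0)^2 - (883)*(-3)^2
= 0 - 7947
= -7947

-7947


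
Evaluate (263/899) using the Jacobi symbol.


Compute (263/899) via quadratic reciprocity:
  reciprocity: (263/899) -> -(899/263)
  reduce: (110/263)
  pull out 2: (2/263) = +1  (since 263 mod 8 = 7)
  reciprocity: (55/263) -> -(263/55)
  reduce: (43/55)
  reciprocity: (43/55) -> -(55/43)
  reduce: (12/43)
  pull out 2: (2/43) = -1  (since 43 mod 8 = 3)
  pull out 2: (2/43) = -1  (since 43 mod 8 = 3)
  reciprocity: (3/43) -> -(43/3)
  reduce: (1/3)
  (1/3) = 1
Product of signs = 1

1


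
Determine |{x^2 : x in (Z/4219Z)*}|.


For prime p, the number of non-zero quadratic residues is (p-1)/2.
= (4219-1)/2
= 2109

2109


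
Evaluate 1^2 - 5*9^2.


x^2 - d*y^2
= 1^2 - 5*9^2
= 1 - 405
= -404

-404


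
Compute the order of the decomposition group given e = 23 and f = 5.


|D_P| = e * f
= 23 * 5
= 115

115


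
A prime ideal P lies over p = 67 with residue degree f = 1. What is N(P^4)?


N(P^a) = p^(a*f)
= 67^(4*1)
= 67^4
= 20151121

20151121


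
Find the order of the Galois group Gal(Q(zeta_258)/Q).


|Gal(Q(zeta_258)/Q)| = phi(258)
= 84

84


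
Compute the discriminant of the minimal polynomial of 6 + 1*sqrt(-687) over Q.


The element 6 + 1*sqrt(-687) has minimal polynomial:
x^2 - 12*x + 723
Discriminant = (-12)^2 - 4*(723)
= 144 - 2892
= -2748

-2748


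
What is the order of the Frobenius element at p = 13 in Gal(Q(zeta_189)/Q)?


The Frobenius at p in Gal(Q(zeta_n)/Q) = (Z/nZ)* is the class of p, so its order is ord_189(13), the smallest k >= 1 with 13^k = 1 mod 189.
n = 189 = 3^3 * 7, phi(189) = 108; the order divides phi(n).
Divisors of 108: 1, 2, 3, 4, 6, 9, 12, 18, 27, 36, 54, 108
Repeated squaring mod 189: 13^1 = 13, 13^2 = 169, 13^4 = 22, 13^8 = 106, 13^16 = 85, 13^32 = 43, 13^64 = 148
Test divisors in increasing order:
  k=1: 13^1 = 13 mod 189
  k=2: 13^2 = 169 mod 189
  k=3: 13^3 = 169 * 13 = 118 mod 189
  k=4: 13^4 = 22 mod 189
  k=6: 13^6 = 22 * 169 = 127 mod 189
  k=9: 13^9 = 106 * 13 = 55 mod 189
  k=12: 13^12 = 106 * 22 = 64 mod 189
  k=18: 13^18 = 85 * 169 = 1 mod 189  <- first divisor giving 1
Order = 18

18


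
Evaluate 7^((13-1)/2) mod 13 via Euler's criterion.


p = 13 is prime and the exponent is (p-1)/2 = 6, so by Euler's criterion 7^6 = (7/13) = +1 or -1 mod 13.
Compute by square-and-multiply:
  6 = 4 + 2 (binary 110)
  Repeated squaring mod 13: 7^1 = 7, 7^2 = 10, 7^4 = 9
  7^6 = 7^4 * 7^2 = 9 * 10 mod 13
    9 * 10 = 90 = 12 mod 13
  7^6 = 12 mod 13
Result 12 = p - 1 = -1 mod 13: 7 is a quadratic non-residue mod 13. As a residue in [0, p-1] the value is 12.
7^6 mod 13 = 12

12


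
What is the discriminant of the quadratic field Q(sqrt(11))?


For K = Q(sqrt(d)) with d squarefree: disc(K) = d if d = 1 mod 4, and disc(K) = 4d if d = 2 or 3 mod 4.
Here d = 11, and d mod 4 = 3.
d = 3 mod 4, not 1 (O_K = Z[sqrt(d)]), so disc(K) = 4d = 4 * (11) = 44

44


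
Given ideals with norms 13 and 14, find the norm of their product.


N(IJ) = N(I) * N(J)
= 13 * 14
= 182

182


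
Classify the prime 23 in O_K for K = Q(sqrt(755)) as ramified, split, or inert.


K = Q(sqrt(755)). Since d mod 4 = 3, disc(K) = 3020.
Check p | disc: 3020 mod 23 = 7.
p does not divide disc. Compute Legendre symbol (d/p):
19^((23-1)/2) mod 23 = -1
(d/p) = -1, so p is inert: (p) stays prime with e=1, f=2, g=1.
Therefore p is inert.

inert


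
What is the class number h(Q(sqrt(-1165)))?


K = Q(sqrt(-1165)). d mod 4 = 3, so D = disc(K) = 4d = -4660
h(K) equals the number of primitive reduced positive-definite forms (a, b, c) = a*x^2 + b*x*y + c*y^2 with b^2 - 4ac = D,
where reduced means |b| <= a <= c, with b >= 0 whenever |b| = a or a = c, and primitive means gcd(a, b, c) = 1.
Reduced forces 3a^2 <= |D| = 4660, so 1 <= a <= 39; b must have the parity of D, and c = (b^2 - D)/(4a) must be an integer >= a.
Enumerate a = 1..39, b in [-a, a]:
  a=1: (1, 0, 1165)  [1]
  a=2: (2, 2, 583)  [1]
  a=3..4: none
  a=5: (5, 0, 233)  [1]
  a=6: none
  a=7: (7, -4, 167), (7, 4, 167)  [2]
  a=8..9: none
  a=10: (10, 10, 119)  [1]
  a=11: (11, -2, 106), (11, 2, 106)  [2]
  a=12..13: none
  a=14: (14, -10, 85), (14, 10, 85)  [2]
  a=15..16: none
  a=17: (17, -10, 70), (17, 10, 70)  [2]
  a=18..21: none
  a=22: (22, -2, 53), (22, 2, 53)  [2]
  a=23: (23, -20, 55), (23, 20, 55)  [2]
  a=24..28: none
  a=29: (29, -26, 46), (29, 26, 46)  [2]
  a=30..33: none
  a=34: (34, -10, 35), (34, 10, 35)  [2]
  a=35..39: none
Total reduced forms: 1 + 1 + 1 + 2 + 1 + 2 + 2 + 2 + 2 + 2 + 2 + 2 = 20
h = 20

20


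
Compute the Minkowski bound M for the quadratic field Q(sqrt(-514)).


d = -514, d mod 4 = 2, so disc(K) = 4d = -2056; |disc(K)| = 2056
Imaginary quadratic field, so n = 2, s = r2 = 1, r1 = 0
M = (n!/n^n) * (4/pi)^s * sqrt(|disc(K)|) = (2!/2^2) * (4/pi)^1 * sqrt(2056)
= 0.5 * 1.273240 * 45.343136
= 28.8663

28.8663


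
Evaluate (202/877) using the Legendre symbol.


p = 877 is prime, so compute (202/877) with the reciprocity algorithm (Jacobi-symbol steps: pull out 2s via (2/n), flip via reciprocity, reduce):
  pull out 2: (2/877) = -1  (since 877 mod 8 = 5)
  reciprocity: (101/877) -> +(877/101)
  reduce: (69/101)
  reciprocity: (69/101) -> +(101/69)
  reduce: (32/69)
  pull out 2: (2/69) = -1  (since 69 mod 8 = 5)
  pull out 2: (2/69) = -1  (since 69 mod 8 = 5)
  pull out 2: (2/69) = -1  (since 69 mod 8 = 5)
  pull out 2: (2/69) = -1  (since 69 mod 8 = 5)
  pull out 2: (2/69) = -1  (since 69 mod 8 = 5)
  (1/69) = 1
Product of signs = 1
(202/877) = 1

1


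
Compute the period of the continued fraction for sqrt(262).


Run the CF algorithm for sqrt(262).
a_0 = floor(sqrt(262)) = 16; set m_0=0, q_0=1.
Recurrence: m' = q*a - m,  q' = (d - m'^2)/q,  a' = floor((a_0 + m')/q').
  step 1: m=16, q=6, a=5
  step 2: m=14, q=11, a=2
  step 3: m=8, q=18, a=1
  step 4: m=10, q=9, a=2
  step 5: m=8, q=22, a=1
  step 6: m=14, q=3, a=10
  step 7: m=16, q=2, a=16
  step 8: m=16, q=3, a=10
  step 9: m=14, q=22, a=1
  step 10: m=8, q=9, a=2
  step 11: m=10, q=18, a=1
  step 12: m=8, q=11, a=2
  step 13: m=14, q=6, a=5
  step 14: m=16, q=1, a=32
a_14 = 2*a_0 = 32, so the period closes here.
sqrt(262) = [16; 5, 2, 1, 2, 1, 10, 16, 10, 1, 2, 1, 2, 5, 32]
Period length = 14

14


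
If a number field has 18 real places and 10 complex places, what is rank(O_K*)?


By Dirichlet's unit theorem:
rank = r1 + r2 - 1
= 18 + 10 - 1
= 27

27


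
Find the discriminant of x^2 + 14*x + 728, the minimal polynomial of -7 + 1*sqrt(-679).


The element -7 + 1*sqrt(-679) has minimal polynomial:
x^2 + 14*x + 728
Discriminant = (14)^2 - 4*(728)
= 196 - 2912
= -2716

-2716


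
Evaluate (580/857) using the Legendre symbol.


p = 857 is prime, so compute (580/857) with the reciprocity algorithm (Jacobi-symbol steps: pull out 2s via (2/n), flip via reciprocity, reduce):
  pull out 2: (2/857) = +1  (since 857 mod 8 = 1)
  pull out 2: (2/857) = +1  (since 857 mod 8 = 1)
  reciprocity: (145/857) -> +(857/145)
  reduce: (132/145)
  pull out 2: (2/145) = +1  (since 145 mod 8 = 1)
  pull out 2: (2/145) = +1  (since 145 mod 8 = 1)
  reciprocity: (33/145) -> +(145/33)
  reduce: (13/33)
  reciprocity: (13/33) -> +(33/13)
  reduce: (7/13)
  reciprocity: (7/13) -> +(13/7)
  reduce: (6/7)
  pull out 2: (2/7) = +1  (since 7 mod 8 = 7)
  reciprocity: (3/7) -> -(7/3)
  reduce: (1/3)
  (1/3) = 1
Product of signs = -1
(580/857) = -1

-1


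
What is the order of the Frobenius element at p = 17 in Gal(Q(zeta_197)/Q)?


The Frobenius at p in Gal(Q(zeta_n)/Q) = (Z/nZ)* is the class of p, so its order is ord_197(17), the smallest k >= 1 with 17^k = 1 mod 197.
n = 197 = 197, phi(197) = 196; the order divides phi(n).
Divisors of 196: 1, 2, 4, 7, 14, 28, 49, 98, 196
Repeated squaring mod 197: 17^1 = 17, 17^2 = 92, 17^4 = 190, 17^8 = 49, 17^16 = 37, 17^32 = 187, 17^64 = 100, 17^128 = 150
Test divisors in increasing order:
  k=1: 17^1 = 17 mod 197
  k=2: 17^2 = 92 mod 197
  k=4: 17^4 = 190 mod 197
  k=7: 17^7 = 190 * 92 * 17 = 84 mod 197
  k=14: 17^14 = 49 * 190 * 92 = 161 mod 197
  k=28: 17^28 = 37 * 49 * 190 = 114 mod 197
  k=49: 17^49 = 187 * 37 * 17 = 14 mod 197
  k=98: 17^98 = 100 * 187 * 92 = 196 mod 197
  k=196: 17^196 = 150 * 100 * 190 = 1 mod 197  <- first divisor giving 1
Order = 196

196


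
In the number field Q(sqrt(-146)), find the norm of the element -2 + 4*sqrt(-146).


N(a + b*sqrt(d)) = a^2 - d*b^2
= (-2)^2 - (-146)*(4)^2
= 4 + 2336
= 2340

2340


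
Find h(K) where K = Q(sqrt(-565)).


K = Q(sqrt(-565)). d mod 4 = 3, so D = disc(K) = 4d = -2260
h(K) equals the number of primitive reduced positive-definite forms (a, b, c) = a*x^2 + b*x*y + c*y^2 with b^2 - 4ac = D,
where reduced means |b| <= a <= c, with b >= 0 whenever |b| = a or a = c, and primitive means gcd(a, b, c) = 1.
Reduced forces 3a^2 <= |D| = 2260, so 1 <= a <= 27; b must have the parity of D, and c = (b^2 - D)/(4a) must be an integer >= a.
Enumerate a = 1..27, b in [-a, a]:
  a=1: (1, 0, 565)  [1]
  a=2: (2, 2, 283)  [1]
  a=3..4: none
  a=5: (5, 0, 113)  [1]
  a=6: none
  a=7: (7, -6, 82), (7, 6, 82)  [2]
  a=8..9: none
  a=10: (10, 10, 59)  [1]
  a=11..13: none
  a=14: (14, -6, 41), (14, 6, 41)  [2]
  a=15..16: none
  a=17: (17, -16, 37), (17, 16, 37)  [2]
  a=18: none
  a=19: (19, -18, 34), (19, 18, 34)  [2]
  a=20..27: none
Total reduced forms: 1 + 1 + 1 + 2 + 1 + 2 + 2 + 2 = 12
h = 12

12


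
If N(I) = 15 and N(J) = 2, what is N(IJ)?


N(IJ) = N(I) * N(J)
= 15 * 2
= 30

30


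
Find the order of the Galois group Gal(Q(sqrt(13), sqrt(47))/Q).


The 2 square roots of distinct primes are multiplicatively independent over Q,
so [K:Q] = 2^2 and Gal(K/Q) is isomorphic to (Z/2Z)^2.
|Gal| = 2^2 = 4

4


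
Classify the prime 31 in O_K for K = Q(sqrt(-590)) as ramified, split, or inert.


K = Q(sqrt(-590)). Since d mod 4 = 2, disc(K) = -2360.
Check p | disc: -2360 mod 31 = 27.
p does not divide disc. Compute Legendre symbol (d/p):
30^((31-1)/2) mod 31 = -1
(d/p) = -1, so p is inert: (p) stays prime with e=1, f=2, g=1.
Therefore p is inert.

inert


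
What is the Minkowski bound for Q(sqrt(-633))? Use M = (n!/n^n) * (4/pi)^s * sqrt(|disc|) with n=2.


d = -633, d mod 4 = 3, so disc(K) = 4d = -2532; |disc(K)| = 2532
Imaginary quadratic field, so n = 2, s = r2 = 1, r1 = 0
M = (n!/n^n) * (4/pi)^s * sqrt(|disc(K)|) = (2!/2^2) * (4/pi)^1 * sqrt(2532)
= 0.5 * 1.273240 * 50.318983
= 32.0341

32.0341


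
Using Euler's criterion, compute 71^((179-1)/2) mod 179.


p = 179 is prime and the exponent is (p-1)/2 = 89, so by Euler's criterion 71^89 = (71/179) = +1 or -1 mod 179.
Compute by square-and-multiply:
  89 = 64 + 16 + 8 + 1 (binary 1011001)
  Repeated squaring mod 179: 71^1 = 71, 71^2 = 29, 71^4 = 125, 71^8 = 52, 71^16 = 19, 71^32 = 3, 71^64 = 9
  71^89 = 71^64 * 71^16 * 71^8 * 71^1 = 9 * 19 * 52 * 71 mod 179
    9 * 19 = 171 = 171 mod 179
    171 * 52 = 8892 = 121 mod 179
    121 * 71 = 8591 = 178 mod 179
  71^89 = 178 mod 179
Result 178 = p - 1 = -1 mod 179: 71 is a quadratic non-residue mod 179. As a residue in [0, p-1] the value is 178.
71^89 mod 179 = 178

178


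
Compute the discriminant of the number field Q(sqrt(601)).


For K = Q(sqrt(d)) with d squarefree: disc(K) = d if d = 1 mod 4, and disc(K) = 4d if d = 2 or 3 mod 4.
Here d = 601, and d mod 4 = 1.
d = 1 mod 4 (O_K = Z[(1+sqrt(d))/2]), so disc(K) = d = 601

601


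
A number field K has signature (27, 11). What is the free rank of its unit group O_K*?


By Dirichlet's unit theorem:
rank = r1 + r2 - 1
= 27 + 11 - 1
= 37

37


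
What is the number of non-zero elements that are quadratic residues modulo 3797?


For prime p, the number of non-zero quadratic residues is (p-1)/2.
= (3797-1)/2
= 1898

1898


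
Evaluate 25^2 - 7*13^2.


x^2 - d*y^2
= 25^2 - 7*13^2
= 625 - 1183
= -558

-558


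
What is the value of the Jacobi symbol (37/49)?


Compute (37/49) via quadratic reciprocity:
  reciprocity: (37/49) -> +(49/37)
  reduce: (12/37)
  pull out 2: (2/37) = -1  (since 37 mod 8 = 5)
  pull out 2: (2/37) = -1  (since 37 mod 8 = 5)
  reciprocity: (3/37) -> +(37/3)
  reduce: (1/3)
  (1/3) = 1
Product of signs = 1

1


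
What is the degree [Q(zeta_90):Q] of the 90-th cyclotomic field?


The degree equals Euler's totient phi(90).
90 = 2 * 3^2 * 5
phi(90) = 24

24
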